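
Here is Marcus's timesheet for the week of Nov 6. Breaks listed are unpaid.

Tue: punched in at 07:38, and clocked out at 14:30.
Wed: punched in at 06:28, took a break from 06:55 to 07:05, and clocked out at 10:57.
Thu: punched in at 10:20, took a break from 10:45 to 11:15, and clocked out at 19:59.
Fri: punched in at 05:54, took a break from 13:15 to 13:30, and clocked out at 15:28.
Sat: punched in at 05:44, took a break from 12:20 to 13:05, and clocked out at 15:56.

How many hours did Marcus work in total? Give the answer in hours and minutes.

Tue: 07:38–14:30 = 6 h 52 min
Wed: 06:28–10:57 = 4 h 29 min; less 10 min break → 4 h 19 min
Thu: 10:20–19:59 = 9 h 39 min; less 30 min break → 9 h 9 min
Fri: 05:54–15:28 = 9 h 34 min; less 15 min break → 9 h 19 min
Sat: 05:44–15:56 = 10 h 12 min; less 45 min break → 9 h 27 min
Total: 6 h 52 min + 4 h 19 min + 9 h 9 min + 9 h 19 min + 9 h 27 min = 39 h 6 min.

39 h 6 min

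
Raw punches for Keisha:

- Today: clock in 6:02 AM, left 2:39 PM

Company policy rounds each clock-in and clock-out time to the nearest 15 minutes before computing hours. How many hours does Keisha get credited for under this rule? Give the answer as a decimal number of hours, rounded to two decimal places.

8.75 hours

Today: in 6:02 AM→6:00 AM, out 2:39 PM→2:45 PM; 8 h 45 min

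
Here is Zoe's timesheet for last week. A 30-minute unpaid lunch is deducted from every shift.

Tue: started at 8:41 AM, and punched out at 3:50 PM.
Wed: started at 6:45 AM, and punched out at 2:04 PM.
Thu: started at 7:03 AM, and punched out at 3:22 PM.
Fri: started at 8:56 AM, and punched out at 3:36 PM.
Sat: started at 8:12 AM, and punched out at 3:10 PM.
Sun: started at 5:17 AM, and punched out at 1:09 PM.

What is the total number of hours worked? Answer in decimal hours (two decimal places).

Tue: 8:41 AM–3:50 PM = 7 h 9 min; less 30 min break → 6 h 39 min
Wed: 6:45 AM–2:04 PM = 7 h 19 min; less 30 min break → 6 h 49 min
Thu: 7:03 AM–3:22 PM = 8 h 19 min; less 30 min break → 7 h 49 min
Fri: 8:56 AM–3:36 PM = 6 h 40 min; less 30 min break → 6 h 10 min
Sat: 8:12 AM–3:10 PM = 6 h 58 min; less 30 min break → 6 h 28 min
Sun: 5:17 AM–1:09 PM = 7 h 52 min; less 30 min break → 7 h 22 min
Total: 6 h 39 min + 6 h 49 min + 7 h 49 min + 6 h 10 min + 6 h 28 min + 7 h 22 min = 41 h 17 min.

41.28 hours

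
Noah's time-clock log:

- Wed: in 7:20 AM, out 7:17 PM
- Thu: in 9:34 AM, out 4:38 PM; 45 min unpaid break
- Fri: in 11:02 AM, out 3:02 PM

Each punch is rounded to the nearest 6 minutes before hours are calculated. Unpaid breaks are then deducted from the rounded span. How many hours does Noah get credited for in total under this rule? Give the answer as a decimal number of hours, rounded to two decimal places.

22.25 hours

Wed: in 7:20 AM→7:18 AM, out 7:17 PM→7:18 PM; 12 h 0 min
Thu: in 9:34 AM→9:36 AM, out 4:38 PM→4:36 PM; 7 h 0 min − 45 min = 6 h 15 min
Fri: in 11:02 AM→11:00 AM, out 3:02 PM→3:00 PM; 4 h 0 min
Total credited: 22 h 15 min.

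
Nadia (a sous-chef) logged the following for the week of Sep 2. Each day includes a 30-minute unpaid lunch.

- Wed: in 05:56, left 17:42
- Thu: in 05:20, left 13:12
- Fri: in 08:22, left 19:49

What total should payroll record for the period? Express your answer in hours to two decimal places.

29.58 hours

Wed: 05:56–17:42 = 11 h 46 min; less 30 min break → 11 h 16 min
Thu: 05:20–13:12 = 7 h 52 min; less 30 min break → 7 h 22 min
Fri: 08:22–19:49 = 11 h 27 min; less 30 min break → 10 h 57 min
Total: 11 h 16 min + 7 h 22 min + 10 h 57 min = 29 h 35 min.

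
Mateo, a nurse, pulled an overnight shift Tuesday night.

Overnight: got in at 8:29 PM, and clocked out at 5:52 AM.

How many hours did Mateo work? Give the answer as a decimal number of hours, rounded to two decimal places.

Overnight: 8:29 PM → midnight = 3 h 31 min; midnight → 5:52 AM = 5 h 52 min; span 9 h 23 min

9.38 hours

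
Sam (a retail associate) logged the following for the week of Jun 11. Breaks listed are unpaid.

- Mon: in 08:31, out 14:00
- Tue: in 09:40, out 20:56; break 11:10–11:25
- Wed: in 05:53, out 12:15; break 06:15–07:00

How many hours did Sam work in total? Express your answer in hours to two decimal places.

Mon: 08:31–14:00 = 5 h 29 min
Tue: 09:40–20:56 = 11 h 16 min; less 15 min break → 11 h 1 min
Wed: 05:53–12:15 = 6 h 22 min; less 45 min break → 5 h 37 min
Total: 5 h 29 min + 11 h 1 min + 5 h 37 min = 22 h 7 min.

22.12 hours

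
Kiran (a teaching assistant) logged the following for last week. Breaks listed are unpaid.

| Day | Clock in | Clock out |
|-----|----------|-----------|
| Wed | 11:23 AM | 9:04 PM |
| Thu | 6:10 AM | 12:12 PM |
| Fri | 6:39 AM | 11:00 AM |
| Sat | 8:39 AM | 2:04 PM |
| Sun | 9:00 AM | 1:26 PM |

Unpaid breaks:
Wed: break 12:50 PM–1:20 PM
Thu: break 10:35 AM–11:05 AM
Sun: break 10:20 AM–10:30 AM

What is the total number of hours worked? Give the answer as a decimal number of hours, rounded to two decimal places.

Wed: 11:23 AM–9:04 PM = 9 h 41 min; less 30 min break → 9 h 11 min
Thu: 6:10 AM–12:12 PM = 6 h 2 min; less 30 min break → 5 h 32 min
Fri: 6:39 AM–11:00 AM = 4 h 21 min
Sat: 8:39 AM–2:04 PM = 5 h 25 min
Sun: 9:00 AM–1:26 PM = 4 h 26 min; less 10 min break → 4 h 16 min
Total: 9 h 11 min + 5 h 32 min + 4 h 21 min + 5 h 25 min + 4 h 16 min = 28 h 45 min.

28.75 hours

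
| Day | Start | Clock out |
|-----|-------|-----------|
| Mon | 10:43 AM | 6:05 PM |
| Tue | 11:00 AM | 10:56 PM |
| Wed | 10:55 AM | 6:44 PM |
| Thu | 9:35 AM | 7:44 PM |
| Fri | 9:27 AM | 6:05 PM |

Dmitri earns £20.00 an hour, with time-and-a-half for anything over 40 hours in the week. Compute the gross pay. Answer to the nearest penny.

Mon: 10:43 AM–6:05 PM = 7 h 22 min
Tue: 11:00 AM–10:56 PM = 11 h 56 min
Wed: 10:55 AM–6:44 PM = 7 h 49 min
Thu: 9:35 AM–7:44 PM = 10 h 9 min
Fri: 9:27 AM–6:05 PM = 8 h 38 min
Total worked: 45 h 54 min = 2754 min.
Regular 40 h 0 min = 2400 min at £20.00/h; overtime 5 h 54 min = 354 min at £30.00/h.
Pay = (2400 × £20.00 + 354 × £30.00) ÷ 60 = £977.00.

£977.00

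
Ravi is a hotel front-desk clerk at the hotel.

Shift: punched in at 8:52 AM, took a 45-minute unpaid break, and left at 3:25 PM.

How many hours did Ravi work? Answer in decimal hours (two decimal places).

5.80 hours

Shift: 8:52 AM–3:25 PM = 6 h 33 min; less 45 min break → 5 h 48 min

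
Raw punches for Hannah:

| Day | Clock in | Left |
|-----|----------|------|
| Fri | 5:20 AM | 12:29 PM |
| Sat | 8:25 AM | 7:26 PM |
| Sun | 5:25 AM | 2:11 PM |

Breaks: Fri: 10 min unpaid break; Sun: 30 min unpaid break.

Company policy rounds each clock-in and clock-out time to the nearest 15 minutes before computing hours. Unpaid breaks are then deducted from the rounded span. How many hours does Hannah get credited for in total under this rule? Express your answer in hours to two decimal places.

26.33 hours

Fri: in 5:20 AM→5:15 AM, out 12:29 PM→12:30 PM; 7 h 15 min − 10 min = 7 h 5 min
Sat: in 8:25 AM→8:30 AM, out 7:26 PM→7:30 PM; 11 h 0 min
Sun: in 5:25 AM→5:30 AM, out 2:11 PM→2:15 PM; 8 h 45 min − 30 min = 8 h 15 min
Total credited: 26 h 20 min.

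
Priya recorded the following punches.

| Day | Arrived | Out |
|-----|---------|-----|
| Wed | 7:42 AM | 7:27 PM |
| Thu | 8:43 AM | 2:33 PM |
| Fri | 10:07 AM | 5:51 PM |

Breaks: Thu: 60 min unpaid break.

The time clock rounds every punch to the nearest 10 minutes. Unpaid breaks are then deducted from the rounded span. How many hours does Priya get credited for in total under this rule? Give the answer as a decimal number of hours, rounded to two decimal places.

24.33 hours

Wed: in 7:42 AM→7:40 AM, out 7:27 PM→7:30 PM; 11 h 50 min
Thu: in 8:43 AM→8:40 AM, out 2:33 PM→2:30 PM; 5 h 50 min − 60 min = 4 h 50 min
Fri: in 10:07 AM→10:10 AM, out 5:51 PM→5:50 PM; 7 h 40 min
Total credited: 24 h 20 min.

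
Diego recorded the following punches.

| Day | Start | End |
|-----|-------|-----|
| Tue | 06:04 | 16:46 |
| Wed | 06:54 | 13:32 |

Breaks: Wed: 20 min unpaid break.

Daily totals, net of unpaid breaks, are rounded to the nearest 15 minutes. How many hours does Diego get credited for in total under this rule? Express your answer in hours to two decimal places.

Tue: 06:04–16:46 = 10 h 42 min → rounds to 10 h 45 min
Wed: 06:54–13:32 = 6 h 38 min − 20 min = 6 h 18 min → rounds to 6 h 15 min
Total credited: 17 h 0 min.

17.00 hours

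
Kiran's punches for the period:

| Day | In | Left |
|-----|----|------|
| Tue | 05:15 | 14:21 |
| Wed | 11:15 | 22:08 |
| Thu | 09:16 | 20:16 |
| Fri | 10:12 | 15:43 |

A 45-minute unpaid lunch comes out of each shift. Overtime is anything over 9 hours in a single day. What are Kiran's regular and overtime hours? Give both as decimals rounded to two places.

Regular 31.12 hours, overtime 2.38 hours

Tue: 05:15–14:21 = 9 h 6 min; less 45 min break → 8 h 21 min
Wed: 11:15–22:08 = 10 h 53 min; less 45 min break → 10 h 8 min
Thu: 09:16–20:16 = 11 h 0 min; less 45 min break → 10 h 15 min
Fri: 10:12–15:43 = 5 h 31 min; less 45 min break → 4 h 46 min
Tue reg 8 h 21 min / OT 0 h 0 min; Wed reg 9 h 0 min / OT 1 h 8 min; Thu reg 9 h 0 min / OT 1 h 15 min; Fri reg 4 h 46 min / OT 0 h 0 min.
Totals: regular 31 h 7 min, overtime 2 h 23 min.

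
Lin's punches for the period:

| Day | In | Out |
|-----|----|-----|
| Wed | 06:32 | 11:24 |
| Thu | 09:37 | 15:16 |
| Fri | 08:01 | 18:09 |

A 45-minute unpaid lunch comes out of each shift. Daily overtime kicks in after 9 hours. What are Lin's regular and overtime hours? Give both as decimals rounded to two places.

Wed: 06:32–11:24 = 4 h 52 min; less 45 min break → 4 h 7 min
Thu: 09:37–15:16 = 5 h 39 min; less 45 min break → 4 h 54 min
Fri: 08:01–18:09 = 10 h 8 min; less 45 min break → 9 h 23 min
Wed reg 4 h 7 min / OT 0 h 0 min; Thu reg 4 h 54 min / OT 0 h 0 min; Fri reg 9 h 0 min / OT 0 h 23 min.
Totals: regular 18 h 1 min, overtime 0 h 23 min.

Regular 18.02 hours, overtime 0.38 hours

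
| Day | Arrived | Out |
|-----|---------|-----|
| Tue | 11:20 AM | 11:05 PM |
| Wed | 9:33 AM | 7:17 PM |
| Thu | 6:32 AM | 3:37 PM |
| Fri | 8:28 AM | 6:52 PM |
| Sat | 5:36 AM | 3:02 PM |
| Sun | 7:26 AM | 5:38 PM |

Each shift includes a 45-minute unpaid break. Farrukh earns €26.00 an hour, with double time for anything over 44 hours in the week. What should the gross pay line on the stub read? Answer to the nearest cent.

Tue: 11:20 AM–11:05 PM = 11 h 45 min; less 45 min break → 11 h 0 min
Wed: 9:33 AM–7:17 PM = 9 h 44 min; less 45 min break → 8 h 59 min
Thu: 6:32 AM–3:37 PM = 9 h 5 min; less 45 min break → 8 h 20 min
Fri: 8:28 AM–6:52 PM = 10 h 24 min; less 45 min break → 9 h 39 min
Sat: 5:36 AM–3:02 PM = 9 h 26 min; less 45 min break → 8 h 41 min
Sun: 7:26 AM–5:38 PM = 10 h 12 min; less 45 min break → 9 h 27 min
Total worked: 56 h 6 min = 3366 min.
Regular 44 h 0 min = 2640 min at €26.00/h; overtime 12 h 6 min = 726 min at €52.00/h.
Pay = (2640 × €26.00 + 726 × €52.00) ÷ 60 = €1773.20.

€1773.20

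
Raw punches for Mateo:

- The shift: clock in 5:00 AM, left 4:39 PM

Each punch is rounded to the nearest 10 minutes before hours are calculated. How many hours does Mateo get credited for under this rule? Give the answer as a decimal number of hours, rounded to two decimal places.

The shift: in 5:00 AM→5:00 AM, out 4:39 PM→4:40 PM; 11 h 40 min

11.67 hours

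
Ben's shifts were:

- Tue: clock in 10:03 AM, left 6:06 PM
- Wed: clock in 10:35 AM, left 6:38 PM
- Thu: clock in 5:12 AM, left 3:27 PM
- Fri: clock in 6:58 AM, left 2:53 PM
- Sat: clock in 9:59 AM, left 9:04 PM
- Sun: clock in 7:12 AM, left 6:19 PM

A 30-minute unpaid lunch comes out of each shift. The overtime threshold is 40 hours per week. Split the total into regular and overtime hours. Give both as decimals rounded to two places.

Tue: 10:03 AM–6:06 PM = 8 h 3 min; less 30 min break → 7 h 33 min
Wed: 10:35 AM–6:38 PM = 8 h 3 min; less 30 min break → 7 h 33 min
Thu: 5:12 AM–3:27 PM = 10 h 15 min; less 30 min break → 9 h 45 min
Fri: 6:58 AM–2:53 PM = 7 h 55 min; less 30 min break → 7 h 25 min
Sat: 9:59 AM–9:04 PM = 11 h 5 min; less 30 min break → 10 h 35 min
Sun: 7:12 AM–6:19 PM = 11 h 7 min; less 30 min break → 10 h 37 min
Total worked: 53 h 28 min = 53.47 h.
Threshold 40 h → overtime 13 h 28 min, regular 40 h 0 min.

Regular 40.00 hours, overtime 13.47 hours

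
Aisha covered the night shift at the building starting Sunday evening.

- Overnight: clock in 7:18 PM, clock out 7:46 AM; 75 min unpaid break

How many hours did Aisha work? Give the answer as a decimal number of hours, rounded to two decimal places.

Overnight: 7:18 PM → midnight = 4 h 42 min; midnight → 7:46 AM = 7 h 46 min; span 12 h 28 min; less 75 min break → 11 h 13 min

11.22 hours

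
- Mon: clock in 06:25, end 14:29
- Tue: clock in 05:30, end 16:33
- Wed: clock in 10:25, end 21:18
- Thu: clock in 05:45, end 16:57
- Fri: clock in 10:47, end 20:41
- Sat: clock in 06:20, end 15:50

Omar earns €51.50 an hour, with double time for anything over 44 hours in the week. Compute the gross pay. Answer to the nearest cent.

Mon: 06:25–14:29 = 8 h 4 min
Tue: 05:30–16:33 = 11 h 3 min
Wed: 10:25–21:18 = 10 h 53 min
Thu: 05:45–16:57 = 11 h 12 min
Fri: 10:47–20:41 = 9 h 54 min
Sat: 06:20–15:50 = 9 h 30 min
Total worked: 60 h 36 min = 3636 min.
Regular 44 h 0 min = 2640 min at €51.50/h; overtime 16 h 36 min = 996 min at €103.00/h.
Pay = (2640 × €51.50 + 996 × €103.00) ÷ 60 = €3975.80.

€3975.80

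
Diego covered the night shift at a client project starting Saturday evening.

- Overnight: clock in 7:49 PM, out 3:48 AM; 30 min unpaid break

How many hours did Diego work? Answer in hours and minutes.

Overnight: 7:49 PM → midnight = 4 h 11 min; midnight → 3:48 AM = 3 h 48 min; span 7 h 59 min; less 30 min break → 7 h 29 min

7 h 29 min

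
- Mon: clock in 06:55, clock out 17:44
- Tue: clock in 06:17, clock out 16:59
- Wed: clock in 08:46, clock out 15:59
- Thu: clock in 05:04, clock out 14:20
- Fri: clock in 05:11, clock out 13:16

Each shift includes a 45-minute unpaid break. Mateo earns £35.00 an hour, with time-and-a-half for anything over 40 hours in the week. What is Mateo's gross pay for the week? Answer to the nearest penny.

£1522.50

Mon: 06:55–17:44 = 10 h 49 min; less 45 min break → 10 h 4 min
Tue: 06:17–16:59 = 10 h 42 min; less 45 min break → 9 h 57 min
Wed: 08:46–15:59 = 7 h 13 min; less 45 min break → 6 h 28 min
Thu: 05:04–14:20 = 9 h 16 min; less 45 min break → 8 h 31 min
Fri: 05:11–13:16 = 8 h 5 min; less 45 min break → 7 h 20 min
Total worked: 42 h 20 min = 2540 min.
Regular 40 h 0 min = 2400 min at £35.00/h; overtime 2 h 20 min = 140 min at £52.50/h.
Pay = (2400 × £35.00 + 140 × £52.50) ÷ 60 = £1522.50.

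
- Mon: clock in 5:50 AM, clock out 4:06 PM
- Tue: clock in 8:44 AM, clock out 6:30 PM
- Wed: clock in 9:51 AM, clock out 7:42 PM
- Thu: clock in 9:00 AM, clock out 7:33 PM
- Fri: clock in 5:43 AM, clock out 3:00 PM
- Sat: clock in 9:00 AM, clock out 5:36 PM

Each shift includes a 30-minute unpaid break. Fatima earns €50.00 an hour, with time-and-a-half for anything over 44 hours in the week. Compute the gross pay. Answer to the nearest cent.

€3048.75

Mon: 5:50 AM–4:06 PM = 10 h 16 min; less 30 min break → 9 h 46 min
Tue: 8:44 AM–6:30 PM = 9 h 46 min; less 30 min break → 9 h 16 min
Wed: 9:51 AM–7:42 PM = 9 h 51 min; less 30 min break → 9 h 21 min
Thu: 9:00 AM–7:33 PM = 10 h 33 min; less 30 min break → 10 h 3 min
Fri: 5:43 AM–3:00 PM = 9 h 17 min; less 30 min break → 8 h 47 min
Sat: 9:00 AM–5:36 PM = 8 h 36 min; less 30 min break → 8 h 6 min
Total worked: 55 h 19 min = 3319 min.
Regular 44 h 0 min = 2640 min at €50.00/h; overtime 11 h 19 min = 679 min at €75.00/h.
Pay = (2640 × €50.00 + 679 × €75.00) ÷ 60 = €3048.75.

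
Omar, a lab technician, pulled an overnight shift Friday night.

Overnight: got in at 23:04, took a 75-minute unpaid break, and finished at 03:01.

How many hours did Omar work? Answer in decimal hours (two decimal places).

2.70 hours

Overnight: 23:04 → midnight = 0 h 56 min; midnight → 03:01 = 3 h 1 min; span 3 h 57 min; less 75 min break → 2 h 42 min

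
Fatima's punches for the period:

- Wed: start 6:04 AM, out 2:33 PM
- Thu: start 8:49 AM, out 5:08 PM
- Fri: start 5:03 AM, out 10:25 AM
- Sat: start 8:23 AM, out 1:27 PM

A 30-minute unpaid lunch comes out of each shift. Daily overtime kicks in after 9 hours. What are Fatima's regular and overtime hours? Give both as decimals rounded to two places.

Wed: 6:04 AM–2:33 PM = 8 h 29 min; less 30 min break → 7 h 59 min
Thu: 8:49 AM–5:08 PM = 8 h 19 min; less 30 min break → 7 h 49 min
Fri: 5:03 AM–10:25 AM = 5 h 22 min; less 30 min break → 4 h 52 min
Sat: 8:23 AM–1:27 PM = 5 h 4 min; less 30 min break → 4 h 34 min
Wed reg 7 h 59 min / OT 0 h 0 min; Thu reg 7 h 49 min / OT 0 h 0 min; Fri reg 4 h 52 min / OT 0 h 0 min; Sat reg 4 h 34 min / OT 0 h 0 min.
Totals: regular 25 h 14 min, overtime 0 h 0 min.

Regular 25.23 hours, overtime 0.00 hours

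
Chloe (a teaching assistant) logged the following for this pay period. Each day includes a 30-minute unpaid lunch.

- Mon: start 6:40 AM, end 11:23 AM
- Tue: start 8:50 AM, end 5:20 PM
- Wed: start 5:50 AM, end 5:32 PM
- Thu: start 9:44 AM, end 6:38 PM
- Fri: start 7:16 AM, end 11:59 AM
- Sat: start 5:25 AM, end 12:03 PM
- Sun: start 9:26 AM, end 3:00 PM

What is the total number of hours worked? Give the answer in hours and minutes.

Mon: 6:40 AM–11:23 AM = 4 h 43 min; less 30 min break → 4 h 13 min
Tue: 8:50 AM–5:20 PM = 8 h 30 min; less 30 min break → 8 h 0 min
Wed: 5:50 AM–5:32 PM = 11 h 42 min; less 30 min break → 11 h 12 min
Thu: 9:44 AM–6:38 PM = 8 h 54 min; less 30 min break → 8 h 24 min
Fri: 7:16 AM–11:59 AM = 4 h 43 min; less 30 min break → 4 h 13 min
Sat: 5:25 AM–12:03 PM = 6 h 38 min; less 30 min break → 6 h 8 min
Sun: 9:26 AM–3:00 PM = 5 h 34 min; less 30 min break → 5 h 4 min
Total: 4 h 13 min + 8 h 0 min + 11 h 12 min + 8 h 24 min + 4 h 13 min + 6 h 8 min + 5 h 4 min = 47 h 14 min.

47 h 14 min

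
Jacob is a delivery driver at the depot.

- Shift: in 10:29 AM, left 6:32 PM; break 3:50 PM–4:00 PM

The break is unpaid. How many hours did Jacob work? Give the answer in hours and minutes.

7 h 53 min

Shift: 10:29 AM–6:32 PM = 8 h 3 min; less 10 min break → 7 h 53 min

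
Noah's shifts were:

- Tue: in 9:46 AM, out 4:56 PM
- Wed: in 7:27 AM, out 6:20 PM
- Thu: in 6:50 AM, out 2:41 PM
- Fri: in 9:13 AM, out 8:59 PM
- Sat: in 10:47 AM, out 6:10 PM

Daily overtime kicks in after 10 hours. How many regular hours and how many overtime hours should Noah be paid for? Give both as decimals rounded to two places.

Regular 42.40 hours, overtime 2.65 hours

Tue: 9:46 AM–4:56 PM = 7 h 10 min
Wed: 7:27 AM–6:20 PM = 10 h 53 min
Thu: 6:50 AM–2:41 PM = 7 h 51 min
Fri: 9:13 AM–8:59 PM = 11 h 46 min
Sat: 10:47 AM–6:10 PM = 7 h 23 min
Tue reg 7 h 10 min / OT 0 h 0 min; Wed reg 10 h 0 min / OT 0 h 53 min; Thu reg 7 h 51 min / OT 0 h 0 min; Fri reg 10 h 0 min / OT 1 h 46 min; Sat reg 7 h 23 min / OT 0 h 0 min.
Totals: regular 42 h 24 min, overtime 2 h 39 min.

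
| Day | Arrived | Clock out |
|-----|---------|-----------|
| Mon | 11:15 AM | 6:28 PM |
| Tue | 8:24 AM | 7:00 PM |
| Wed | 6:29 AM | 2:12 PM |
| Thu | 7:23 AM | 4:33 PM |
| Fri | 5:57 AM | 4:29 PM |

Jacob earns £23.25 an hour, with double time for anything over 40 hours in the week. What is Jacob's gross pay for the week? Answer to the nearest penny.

£1173.35

Mon: 11:15 AM–6:28 PM = 7 h 13 min
Tue: 8:24 AM–7:00 PM = 10 h 36 min
Wed: 6:29 AM–2:12 PM = 7 h 43 min
Thu: 7:23 AM–4:33 PM = 9 h 10 min
Fri: 5:57 AM–4:29 PM = 10 h 32 min
Total worked: 45 h 14 min = 2714 min.
Regular 40 h 0 min = 2400 min at £23.25/h; overtime 5 h 14 min = 314 min at £46.50/h.
Pay = (2400 × £23.25 + 314 × £46.50) ÷ 60 = £1173.35.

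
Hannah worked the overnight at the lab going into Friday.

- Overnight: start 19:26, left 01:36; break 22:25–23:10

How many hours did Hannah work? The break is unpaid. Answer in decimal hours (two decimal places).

5.42 hours

Overnight: 19:26 → midnight = 4 h 34 min; midnight → 01:36 = 1 h 36 min; span 6 h 10 min; less 45 min break → 5 h 25 min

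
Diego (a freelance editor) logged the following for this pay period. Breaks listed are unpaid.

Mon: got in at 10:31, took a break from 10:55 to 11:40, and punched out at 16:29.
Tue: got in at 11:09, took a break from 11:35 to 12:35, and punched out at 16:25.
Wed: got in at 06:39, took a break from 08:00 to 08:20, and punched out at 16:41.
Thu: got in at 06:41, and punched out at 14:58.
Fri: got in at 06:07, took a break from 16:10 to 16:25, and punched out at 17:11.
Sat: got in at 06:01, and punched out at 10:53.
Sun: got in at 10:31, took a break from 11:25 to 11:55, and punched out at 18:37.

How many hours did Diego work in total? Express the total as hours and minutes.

Mon: 10:31–16:29 = 5 h 58 min; less 45 min break → 5 h 13 min
Tue: 11:09–16:25 = 5 h 16 min; less 60 min break → 4 h 16 min
Wed: 06:39–16:41 = 10 h 2 min; less 20 min break → 9 h 42 min
Thu: 06:41–14:58 = 8 h 17 min
Fri: 06:07–17:11 = 11 h 4 min; less 15 min break → 10 h 49 min
Sat: 06:01–10:53 = 4 h 52 min
Sun: 10:31–18:37 = 8 h 6 min; less 30 min break → 7 h 36 min
Total: 5 h 13 min + 4 h 16 min + 9 h 42 min + 8 h 17 min + 10 h 49 min + 4 h 52 min + 7 h 36 min = 50 h 45 min.

50 h 45 min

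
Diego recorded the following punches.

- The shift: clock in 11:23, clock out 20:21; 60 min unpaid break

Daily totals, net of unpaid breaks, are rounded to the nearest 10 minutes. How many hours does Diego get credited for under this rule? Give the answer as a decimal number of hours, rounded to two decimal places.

8.00 hours

The shift: 11:23–20:21 = 8 h 58 min − 60 min = 7 h 58 min → rounds to 8 h 0 min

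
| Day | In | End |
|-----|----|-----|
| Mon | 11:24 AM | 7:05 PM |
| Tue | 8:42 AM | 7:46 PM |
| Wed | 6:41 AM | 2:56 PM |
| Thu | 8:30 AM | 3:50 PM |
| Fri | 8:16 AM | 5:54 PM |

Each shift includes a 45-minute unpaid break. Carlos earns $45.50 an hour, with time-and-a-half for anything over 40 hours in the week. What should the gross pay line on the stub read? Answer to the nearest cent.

Mon: 11:24 AM–7:05 PM = 7 h 41 min; less 45 min break → 6 h 56 min
Tue: 8:42 AM–7:46 PM = 11 h 4 min; less 45 min break → 10 h 19 min
Wed: 6:41 AM–2:56 PM = 8 h 15 min; less 45 min break → 7 h 30 min
Thu: 8:30 AM–3:50 PM = 7 h 20 min; less 45 min break → 6 h 35 min
Fri: 8:16 AM–5:54 PM = 9 h 38 min; less 45 min break → 8 h 53 min
Total worked: 40 h 13 min = 2413 min.
Regular 40 h 0 min = 2400 min at $45.50/h; overtime 0 h 13 min = 13 min at $68.25/h.
Pay = (2400 × $45.50 + 13 × $68.25) ÷ 60 = $1834.79.

$1834.79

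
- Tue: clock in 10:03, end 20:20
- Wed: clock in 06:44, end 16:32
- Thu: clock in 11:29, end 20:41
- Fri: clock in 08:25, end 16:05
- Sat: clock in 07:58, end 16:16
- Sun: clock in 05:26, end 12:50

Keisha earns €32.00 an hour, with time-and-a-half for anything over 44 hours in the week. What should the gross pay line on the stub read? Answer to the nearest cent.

Tue: 10:03–20:20 = 10 h 17 min
Wed: 06:44–16:32 = 9 h 48 min
Thu: 11:29–20:41 = 9 h 12 min
Fri: 08:25–16:05 = 7 h 40 min
Sat: 07:58–16:16 = 8 h 18 min
Sun: 05:26–12:50 = 7 h 24 min
Total worked: 52 h 39 min = 3159 min.
Regular 44 h 0 min = 2640 min at €32.00/h; overtime 8 h 39 min = 519 min at €48.00/h.
Pay = (2640 × €32.00 + 519 × €48.00) ÷ 60 = €1823.20.

€1823.20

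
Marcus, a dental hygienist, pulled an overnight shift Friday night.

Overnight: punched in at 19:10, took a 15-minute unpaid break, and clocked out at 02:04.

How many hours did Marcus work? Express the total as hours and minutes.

Overnight: 19:10 → midnight = 4 h 50 min; midnight → 02:04 = 2 h 4 min; span 6 h 54 min; less 15 min break → 6 h 39 min

6 h 39 min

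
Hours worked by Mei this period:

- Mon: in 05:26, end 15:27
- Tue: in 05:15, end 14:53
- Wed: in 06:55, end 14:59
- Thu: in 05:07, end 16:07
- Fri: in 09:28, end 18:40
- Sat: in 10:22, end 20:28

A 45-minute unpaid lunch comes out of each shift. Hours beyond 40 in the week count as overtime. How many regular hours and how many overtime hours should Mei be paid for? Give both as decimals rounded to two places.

Regular 40.00 hours, overtime 13.52 hours

Mon: 05:26–15:27 = 10 h 1 min; less 45 min break → 9 h 16 min
Tue: 05:15–14:53 = 9 h 38 min; less 45 min break → 8 h 53 min
Wed: 06:55–14:59 = 8 h 4 min; less 45 min break → 7 h 19 min
Thu: 05:07–16:07 = 11 h 0 min; less 45 min break → 10 h 15 min
Fri: 09:28–18:40 = 9 h 12 min; less 45 min break → 8 h 27 min
Sat: 10:22–20:28 = 10 h 6 min; less 45 min break → 9 h 21 min
Total worked: 53 h 31 min = 53.52 h.
Threshold 40 h → overtime 13 h 31 min, regular 40 h 0 min.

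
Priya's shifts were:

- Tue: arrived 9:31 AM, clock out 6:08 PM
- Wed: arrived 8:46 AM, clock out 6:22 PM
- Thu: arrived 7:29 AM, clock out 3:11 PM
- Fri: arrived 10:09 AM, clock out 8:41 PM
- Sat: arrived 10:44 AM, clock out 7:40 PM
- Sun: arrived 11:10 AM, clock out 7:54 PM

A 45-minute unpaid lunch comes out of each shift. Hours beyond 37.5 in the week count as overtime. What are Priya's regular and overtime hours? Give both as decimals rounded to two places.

Regular 37.50 hours, overtime 12.12 hours

Tue: 9:31 AM–6:08 PM = 8 h 37 min; less 45 min break → 7 h 52 min
Wed: 8:46 AM–6:22 PM = 9 h 36 min; less 45 min break → 8 h 51 min
Thu: 7:29 AM–3:11 PM = 7 h 42 min; less 45 min break → 6 h 57 min
Fri: 10:09 AM–8:41 PM = 10 h 32 min; less 45 min break → 9 h 47 min
Sat: 10:44 AM–7:40 PM = 8 h 56 min; less 45 min break → 8 h 11 min
Sun: 11:10 AM–7:54 PM = 8 h 44 min; less 45 min break → 7 h 59 min
Total worked: 49 h 37 min = 49.62 h.
Threshold 37.5 h → overtime 12 h 7 min, regular 37 h 30 min.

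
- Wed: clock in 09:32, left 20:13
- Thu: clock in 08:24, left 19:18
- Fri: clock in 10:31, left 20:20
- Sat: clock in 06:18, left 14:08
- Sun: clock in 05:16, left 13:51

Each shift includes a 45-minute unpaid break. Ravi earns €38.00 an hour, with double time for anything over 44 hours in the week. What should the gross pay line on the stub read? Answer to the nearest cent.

Wed: 09:32–20:13 = 10 h 41 min; less 45 min break → 9 h 56 min
Thu: 08:24–19:18 = 10 h 54 min; less 45 min break → 10 h 9 min
Fri: 10:31–20:20 = 9 h 49 min; less 45 min break → 9 h 4 min
Sat: 06:18–14:08 = 7 h 50 min; less 45 min break → 7 h 5 min
Sun: 05:16–13:51 = 8 h 35 min; less 45 min break → 7 h 50 min
Total worked: 44 h 4 min = 2644 min.
Regular 44 h 0 min = 2640 min at €38.00/h; overtime 0 h 4 min = 4 min at €76.00/h.
Pay = (2640 × €38.00 + 4 × €76.00) ÷ 60 = €1677.07.

€1677.07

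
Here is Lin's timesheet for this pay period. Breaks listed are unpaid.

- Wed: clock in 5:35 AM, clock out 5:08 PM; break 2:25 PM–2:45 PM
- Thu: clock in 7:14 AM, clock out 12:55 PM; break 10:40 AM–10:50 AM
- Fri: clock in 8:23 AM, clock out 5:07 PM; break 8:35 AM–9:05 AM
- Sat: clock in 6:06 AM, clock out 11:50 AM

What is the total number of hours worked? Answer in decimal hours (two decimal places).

Wed: 5:35 AM–5:08 PM = 11 h 33 min; less 20 min break → 11 h 13 min
Thu: 7:14 AM–12:55 PM = 5 h 41 min; less 10 min break → 5 h 31 min
Fri: 8:23 AM–5:07 PM = 8 h 44 min; less 30 min break → 8 h 14 min
Sat: 6:06 AM–11:50 AM = 5 h 44 min
Total: 11 h 13 min + 5 h 31 min + 8 h 14 min + 5 h 44 min = 30 h 42 min.

30.70 hours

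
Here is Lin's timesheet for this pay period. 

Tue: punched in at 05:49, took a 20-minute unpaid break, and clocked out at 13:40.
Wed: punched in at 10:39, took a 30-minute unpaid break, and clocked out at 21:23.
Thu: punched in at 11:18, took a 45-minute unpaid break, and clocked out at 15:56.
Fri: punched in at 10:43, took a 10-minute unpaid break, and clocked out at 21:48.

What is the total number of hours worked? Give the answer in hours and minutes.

32 h 33 min

Tue: 05:49–13:40 = 7 h 51 min; less 20 min break → 7 h 31 min
Wed: 10:39–21:23 = 10 h 44 min; less 30 min break → 10 h 14 min
Thu: 11:18–15:56 = 4 h 38 min; less 45 min break → 3 h 53 min
Fri: 10:43–21:48 = 11 h 5 min; less 10 min break → 10 h 55 min
Total: 7 h 31 min + 10 h 14 min + 3 h 53 min + 10 h 55 min = 32 h 33 min.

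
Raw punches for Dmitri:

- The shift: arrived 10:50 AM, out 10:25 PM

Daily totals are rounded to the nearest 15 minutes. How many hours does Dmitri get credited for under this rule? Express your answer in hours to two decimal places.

The shift: 10:50 AM–10:25 PM = 11 h 35 min → rounds to 11 h 30 min

11.50 hours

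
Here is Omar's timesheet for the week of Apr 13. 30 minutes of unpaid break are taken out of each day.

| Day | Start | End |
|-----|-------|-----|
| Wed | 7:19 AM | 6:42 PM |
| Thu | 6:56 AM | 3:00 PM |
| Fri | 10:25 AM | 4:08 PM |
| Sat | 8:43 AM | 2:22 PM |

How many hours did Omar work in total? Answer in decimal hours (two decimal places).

28.82 hours

Wed: 7:19 AM–6:42 PM = 11 h 23 min; less 30 min break → 10 h 53 min
Thu: 6:56 AM–3:00 PM = 8 h 4 min; less 30 min break → 7 h 34 min
Fri: 10:25 AM–4:08 PM = 5 h 43 min; less 30 min break → 5 h 13 min
Sat: 8:43 AM–2:22 PM = 5 h 39 min; less 30 min break → 5 h 9 min
Total: 10 h 53 min + 7 h 34 min + 5 h 13 min + 5 h 9 min = 28 h 49 min.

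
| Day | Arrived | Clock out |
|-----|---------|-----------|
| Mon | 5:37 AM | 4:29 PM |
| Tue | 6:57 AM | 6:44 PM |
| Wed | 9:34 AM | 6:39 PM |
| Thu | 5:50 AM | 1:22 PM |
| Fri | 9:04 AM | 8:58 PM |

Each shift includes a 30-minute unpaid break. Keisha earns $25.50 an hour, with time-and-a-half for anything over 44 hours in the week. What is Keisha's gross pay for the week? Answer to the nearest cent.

Mon: 5:37 AM–4:29 PM = 10 h 52 min; less 30 min break → 10 h 22 min
Tue: 6:57 AM–6:44 PM = 11 h 47 min; less 30 min break → 11 h 17 min
Wed: 9:34 AM–6:39 PM = 9 h 5 min; less 30 min break → 8 h 35 min
Thu: 5:50 AM–1:22 PM = 7 h 32 min; less 30 min break → 7 h 2 min
Fri: 9:04 AM–8:58 PM = 11 h 54 min; less 30 min break → 11 h 24 min
Total worked: 48 h 40 min = 2920 min.
Regular 44 h 0 min = 2640 min at $25.50/h; overtime 4 h 40 min = 280 min at $38.25/h.
Pay = (2640 × $25.50 + 280 × $38.25) ÷ 60 = $1300.50.

$1300.50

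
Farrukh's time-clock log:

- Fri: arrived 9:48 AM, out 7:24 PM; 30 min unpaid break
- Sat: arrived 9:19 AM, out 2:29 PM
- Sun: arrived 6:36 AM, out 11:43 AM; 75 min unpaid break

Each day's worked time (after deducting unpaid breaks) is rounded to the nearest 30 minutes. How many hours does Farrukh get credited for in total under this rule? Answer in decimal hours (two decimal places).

Fri: 9:48 AM–7:24 PM = 9 h 36 min − 30 min = 9 h 6 min → rounds to 9 h 0 min
Sat: 9:19 AM–2:29 PM = 5 h 10 min → rounds to 5 h 0 min
Sun: 6:36 AM–11:43 AM = 5 h 7 min − 75 min = 3 h 52 min → rounds to 4 h 0 min
Total credited: 18 h 0 min.

18.00 hours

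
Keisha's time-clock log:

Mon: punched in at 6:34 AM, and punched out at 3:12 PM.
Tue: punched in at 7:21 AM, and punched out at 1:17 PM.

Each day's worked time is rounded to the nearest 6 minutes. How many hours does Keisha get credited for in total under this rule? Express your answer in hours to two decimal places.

14.50 hours

Mon: 6:34 AM–3:12 PM = 8 h 38 min → rounds to 8 h 36 min
Tue: 7:21 AM–1:17 PM = 5 h 56 min → rounds to 5 h 54 min
Total credited: 14 h 30 min.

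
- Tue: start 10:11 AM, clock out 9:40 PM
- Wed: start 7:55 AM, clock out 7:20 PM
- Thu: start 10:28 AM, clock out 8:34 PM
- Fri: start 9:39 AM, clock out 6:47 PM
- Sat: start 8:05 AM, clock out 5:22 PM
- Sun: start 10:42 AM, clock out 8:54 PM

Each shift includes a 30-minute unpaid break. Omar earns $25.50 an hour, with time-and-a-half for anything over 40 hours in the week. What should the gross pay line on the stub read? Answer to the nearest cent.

Tue: 10:11 AM–9:40 PM = 11 h 29 min; less 30 min break → 10 h 59 min
Wed: 7:55 AM–7:20 PM = 11 h 25 min; less 30 min break → 10 h 55 min
Thu: 10:28 AM–8:34 PM = 10 h 6 min; less 30 min break → 9 h 36 min
Fri: 9:39 AM–6:47 PM = 9 h 8 min; less 30 min break → 8 h 38 min
Sat: 8:05 AM–5:22 PM = 9 h 17 min; less 30 min break → 8 h 47 min
Sun: 10:42 AM–8:54 PM = 10 h 12 min; less 30 min break → 9 h 42 min
Total worked: 58 h 37 min = 3517 min.
Regular 40 h 0 min = 2400 min at $25.50/h; overtime 18 h 37 min = 1117 min at $38.25/h.
Pay = (2400 × $25.50 + 1117 × $38.25) ÷ 60 = $1732.09.

$1732.09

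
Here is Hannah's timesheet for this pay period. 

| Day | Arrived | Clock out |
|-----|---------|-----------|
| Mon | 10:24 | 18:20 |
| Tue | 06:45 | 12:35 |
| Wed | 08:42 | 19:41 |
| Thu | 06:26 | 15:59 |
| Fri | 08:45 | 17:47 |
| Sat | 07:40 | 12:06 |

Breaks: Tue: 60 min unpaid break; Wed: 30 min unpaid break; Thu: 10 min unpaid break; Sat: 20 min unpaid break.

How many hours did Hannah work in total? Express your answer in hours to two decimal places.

Mon: 10:24–18:20 = 7 h 56 min
Tue: 06:45–12:35 = 5 h 50 min; less 60 min break → 4 h 50 min
Wed: 08:42–19:41 = 10 h 59 min; less 30 min break → 10 h 29 min
Thu: 06:26–15:59 = 9 h 33 min; less 10 min break → 9 h 23 min
Fri: 08:45–17:47 = 9 h 2 min
Sat: 07:40–12:06 = 4 h 26 min; less 20 min break → 4 h 6 min
Total: 7 h 56 min + 4 h 50 min + 10 h 29 min + 9 h 23 min + 9 h 2 min + 4 h 6 min = 45 h 46 min.

45.77 hours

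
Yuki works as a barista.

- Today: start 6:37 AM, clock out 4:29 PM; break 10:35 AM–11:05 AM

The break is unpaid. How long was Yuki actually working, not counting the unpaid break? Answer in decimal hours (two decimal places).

Today: 6:37 AM–4:29 PM = 9 h 52 min; less 30 min break → 9 h 22 min

9.37 hours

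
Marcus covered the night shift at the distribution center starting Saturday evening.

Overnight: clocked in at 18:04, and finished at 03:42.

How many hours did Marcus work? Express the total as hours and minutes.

Overnight: 18:04 → midnight = 5 h 56 min; midnight → 03:42 = 3 h 42 min; span 9 h 38 min

9 h 38 min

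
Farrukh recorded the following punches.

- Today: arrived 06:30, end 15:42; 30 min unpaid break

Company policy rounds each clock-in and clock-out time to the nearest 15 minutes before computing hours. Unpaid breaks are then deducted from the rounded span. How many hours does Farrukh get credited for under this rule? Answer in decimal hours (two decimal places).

Today: in 06:30→06:30, out 15:42→15:45; 9 h 15 min − 30 min = 8 h 45 min

8.75 hours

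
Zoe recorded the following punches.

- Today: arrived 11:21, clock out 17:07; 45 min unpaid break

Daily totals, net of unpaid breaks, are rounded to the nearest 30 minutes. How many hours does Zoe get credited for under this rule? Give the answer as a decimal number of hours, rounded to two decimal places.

5.00 hours

Today: 11:21–17:07 = 5 h 46 min − 45 min = 5 h 1 min → rounds to 5 h 0 min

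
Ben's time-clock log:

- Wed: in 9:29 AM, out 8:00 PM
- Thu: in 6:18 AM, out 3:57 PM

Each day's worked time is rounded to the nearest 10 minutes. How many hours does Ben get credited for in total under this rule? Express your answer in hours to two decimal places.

20.17 hours

Wed: 9:29 AM–8:00 PM = 10 h 31 min → rounds to 10 h 30 min
Thu: 6:18 AM–3:57 PM = 9 h 39 min → rounds to 9 h 40 min
Total credited: 20 h 10 min.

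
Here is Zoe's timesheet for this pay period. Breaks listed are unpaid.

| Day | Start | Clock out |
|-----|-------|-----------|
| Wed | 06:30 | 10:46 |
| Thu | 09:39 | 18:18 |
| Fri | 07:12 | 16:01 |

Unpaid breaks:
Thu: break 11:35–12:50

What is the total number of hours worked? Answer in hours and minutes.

20 h 29 min

Wed: 06:30–10:46 = 4 h 16 min
Thu: 09:39–18:18 = 8 h 39 min; less 75 min break → 7 h 24 min
Fri: 07:12–16:01 = 8 h 49 min
Total: 4 h 16 min + 7 h 24 min + 8 h 49 min = 20 h 29 min.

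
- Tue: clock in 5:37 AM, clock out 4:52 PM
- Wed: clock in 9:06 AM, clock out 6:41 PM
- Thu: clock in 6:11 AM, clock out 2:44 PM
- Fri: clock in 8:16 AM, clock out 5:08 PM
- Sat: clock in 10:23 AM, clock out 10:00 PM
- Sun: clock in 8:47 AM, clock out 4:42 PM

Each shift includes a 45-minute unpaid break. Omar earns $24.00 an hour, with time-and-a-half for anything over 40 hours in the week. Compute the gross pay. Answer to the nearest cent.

Tue: 5:37 AM–4:52 PM = 11 h 15 min; less 45 min break → 10 h 30 min
Wed: 9:06 AM–6:41 PM = 9 h 35 min; less 45 min break → 8 h 50 min
Thu: 6:11 AM–2:44 PM = 8 h 33 min; less 45 min break → 7 h 48 min
Fri: 8:16 AM–5:08 PM = 8 h 52 min; less 45 min break → 8 h 7 min
Sat: 10:23 AM–10:00 PM = 11 h 37 min; less 45 min break → 10 h 52 min
Sun: 8:47 AM–4:42 PM = 7 h 55 min; less 45 min break → 7 h 10 min
Total worked: 53 h 17 min = 3197 min.
Regular 40 h 0 min = 2400 min at $24.00/h; overtime 13 h 17 min = 797 min at $36.00/h.
Pay = (2400 × $24.00 + 797 × $36.00) ÷ 60 = $1438.20.

$1438.20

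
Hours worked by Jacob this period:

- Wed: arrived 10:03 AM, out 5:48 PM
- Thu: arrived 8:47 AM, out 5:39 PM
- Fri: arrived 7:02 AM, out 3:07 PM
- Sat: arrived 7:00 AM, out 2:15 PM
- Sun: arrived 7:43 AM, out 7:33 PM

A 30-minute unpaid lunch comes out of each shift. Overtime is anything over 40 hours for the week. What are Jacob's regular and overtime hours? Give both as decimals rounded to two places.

Regular 40.00 hours, overtime 1.28 hours

Wed: 10:03 AM–5:48 PM = 7 h 45 min; less 30 min break → 7 h 15 min
Thu: 8:47 AM–5:39 PM = 8 h 52 min; less 30 min break → 8 h 22 min
Fri: 7:02 AM–3:07 PM = 8 h 5 min; less 30 min break → 7 h 35 min
Sat: 7:00 AM–2:15 PM = 7 h 15 min; less 30 min break → 6 h 45 min
Sun: 7:43 AM–7:33 PM = 11 h 50 min; less 30 min break → 11 h 20 min
Total worked: 41 h 17 min = 41.28 h.
Threshold 40 h → overtime 1 h 17 min, regular 40 h 0 min.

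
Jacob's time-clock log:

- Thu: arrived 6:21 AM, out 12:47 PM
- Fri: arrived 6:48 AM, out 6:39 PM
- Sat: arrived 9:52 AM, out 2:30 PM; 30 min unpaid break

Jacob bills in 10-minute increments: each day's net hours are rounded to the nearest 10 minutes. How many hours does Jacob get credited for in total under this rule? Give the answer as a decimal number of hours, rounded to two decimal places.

Thu: 6:21 AM–12:47 PM = 6 h 26 min → rounds to 6 h 30 min
Fri: 6:48 AM–6:39 PM = 11 h 51 min → rounds to 11 h 50 min
Sat: 9:52 AM–2:30 PM = 4 h 38 min − 30 min = 4 h 8 min → rounds to 4 h 10 min
Total credited: 22 h 30 min.

22.50 hours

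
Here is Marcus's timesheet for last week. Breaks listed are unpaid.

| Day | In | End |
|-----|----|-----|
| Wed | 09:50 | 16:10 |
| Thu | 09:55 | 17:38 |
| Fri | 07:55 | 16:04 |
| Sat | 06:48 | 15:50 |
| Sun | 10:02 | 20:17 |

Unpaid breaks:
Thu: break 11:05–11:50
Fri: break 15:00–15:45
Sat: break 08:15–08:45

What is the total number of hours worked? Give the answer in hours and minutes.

Wed: 09:50–16:10 = 6 h 20 min
Thu: 09:55–17:38 = 7 h 43 min; less 45 min break → 6 h 58 min
Fri: 07:55–16:04 = 8 h 9 min; less 45 min break → 7 h 24 min
Sat: 06:48–15:50 = 9 h 2 min; less 30 min break → 8 h 32 min
Sun: 10:02–20:17 = 10 h 15 min
Total: 6 h 20 min + 6 h 58 min + 7 h 24 min + 8 h 32 min + 10 h 15 min = 39 h 29 min.

39 h 29 min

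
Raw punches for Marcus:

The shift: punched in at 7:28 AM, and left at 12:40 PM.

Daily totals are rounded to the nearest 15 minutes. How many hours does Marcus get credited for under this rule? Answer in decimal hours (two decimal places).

The shift: 7:28 AM–12:40 PM = 5 h 12 min → rounds to 5 h 15 min

5.25 hours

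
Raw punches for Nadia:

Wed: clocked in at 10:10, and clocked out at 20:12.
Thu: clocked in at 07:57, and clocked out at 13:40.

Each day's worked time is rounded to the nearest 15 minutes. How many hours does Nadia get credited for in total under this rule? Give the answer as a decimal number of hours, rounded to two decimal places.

15.75 hours

Wed: 10:10–20:12 = 10 h 2 min → rounds to 10 h 0 min
Thu: 07:57–13:40 = 5 h 43 min → rounds to 5 h 45 min
Total credited: 15 h 45 min.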